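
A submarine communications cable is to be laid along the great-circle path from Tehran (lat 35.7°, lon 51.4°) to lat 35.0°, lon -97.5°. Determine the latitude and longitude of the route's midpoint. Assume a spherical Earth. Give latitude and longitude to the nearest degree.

Convert each endpoint to a unit vector on the sphere (x = cos φ cos λ, y = cos φ sin λ, z = sin φ).
The central angle between the endpoints is δ = arccos(p₁·p₂) ≈ 1.808 rad (103.6°).
Interpolate at f = 1/2 with slerp weights a = sin((1−f)δ)/sin δ ≈ 0.808, b = sin(fδ)/sin δ ≈ 0.808.
p = a·p₁ + b·p₂ ≈ (0.323, -0.143, 0.935); φ = arcsin(p_z) ≈ 69.30°, λ = atan2(p_y, p_x) ≈ -23.94°.

≈ lat 69°, lon -24°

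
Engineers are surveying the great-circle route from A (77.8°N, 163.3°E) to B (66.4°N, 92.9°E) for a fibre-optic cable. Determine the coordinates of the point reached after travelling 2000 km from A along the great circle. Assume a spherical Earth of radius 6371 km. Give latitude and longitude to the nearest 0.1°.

≈ (70.1°N, 99.8°E)

From cos δ = sin φ₁ sin φ₂ + cos φ₁ cos φ₂ cos Δλ, the central angle is δ ≈ 0.392 rad (22.5°). The total great-circle distance is δ·R ≈ 0.392 × 6371 ≈ 2499 km, so the target fraction is f = 2000/2499 ≈ 0.800.
Interpolate at f ≈ 0.800 with slerp weights a = sin((1−f)δ)/sin δ ≈ 0.205, b = sin(fδ)/sin δ ≈ 0.808.
p = a·p₁ + b·p₂ ≈ (-0.058, 0.335, 0.940); φ = arcsin(p_z) ≈ 70.10°, λ = atan2(p_y, p_x) ≈ 99.78°.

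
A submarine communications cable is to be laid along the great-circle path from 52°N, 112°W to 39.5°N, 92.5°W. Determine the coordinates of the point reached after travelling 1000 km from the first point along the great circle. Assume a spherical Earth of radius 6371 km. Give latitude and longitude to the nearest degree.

≈ 46°N, 101°W

Write both endpoints as unit vectors p₁, p₂ with components (cos φ cos λ, cos φ sin λ, sin φ).
The central angle between the endpoints is δ = arccos(p₁·p₂) ≈ 0.321 rad (18.4°). The total great-circle distance is δ·R ≈ 0.321 × 6371 ≈ 2043 km, so the target fraction is f = 1000/2043 ≈ 0.490.
Interpolate at f ≈ 0.490 with slerp weights a = sin((1−f)δ)/sin δ ≈ 0.517, b = sin(fδ)/sin δ ≈ 0.496.
p = a·p₁ + b·p₂ ≈ (-0.136, -0.677, 0.723); φ = arcsin(p_z) ≈ 46.29°, λ = atan2(p_y, p_x) ≈ -101.34°.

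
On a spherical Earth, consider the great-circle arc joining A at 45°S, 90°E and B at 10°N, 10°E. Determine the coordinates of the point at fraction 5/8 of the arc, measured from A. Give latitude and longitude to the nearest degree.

Convert each endpoint to a unit vector on the sphere (x = cos φ cos λ, y = cos φ sin λ, z = sin φ).
The central angle between the endpoints is δ = arccos(p₁·p₂) ≈ 1.573 rad (90.1°).
Interpolate at f = 5/8 with slerp weights a = sin((1−f)δ)/sin δ ≈ 0.556, b = sin(fδ)/sin δ ≈ 0.832.
p = a·p₁ + b·p₂ ≈ (0.807, 0.536, -0.249); φ = arcsin(p_z) ≈ -14.40°, λ = atan2(p_y, p_x) ≈ 33.57°.

≈ 14°S, 34°E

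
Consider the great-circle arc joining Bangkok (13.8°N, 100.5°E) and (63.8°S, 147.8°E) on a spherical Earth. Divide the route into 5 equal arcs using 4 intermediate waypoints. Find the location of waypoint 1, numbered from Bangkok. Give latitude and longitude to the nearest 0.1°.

≈ (2.4°S, 106.0°E)

Write both endpoints as unit vectors p₁, p₂ with components (cos φ cos λ, cos φ sin λ, sin φ).
The central angle between the endpoints is δ = arccos(p₁·p₂) ≈ 1.494 rad (85.6°).
Interpolate at f = 1/5 with slerp weights a = sin((1−f)δ)/sin δ ≈ 0.933, b = sin(fδ)/sin δ ≈ 0.295.
p = a·p₁ + b·p₂ ≈ (-0.275, 0.960, -0.042); φ = arcsin(p_z) ≈ -2.43°, λ = atan2(p_y, p_x) ≈ 106.00°.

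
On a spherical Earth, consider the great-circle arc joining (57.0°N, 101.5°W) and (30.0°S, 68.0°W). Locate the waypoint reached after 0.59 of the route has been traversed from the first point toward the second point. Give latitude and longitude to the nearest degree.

Convert each endpoint to a unit vector on the sphere (x = cos φ cos λ, y = cos φ sin λ, z = sin φ).
The central angle between the endpoints is δ = arccos(p₁·p₂) ≈ 1.597 rad (91.5°).
Interpolate at f = 0.59 with slerp weights a = sin((1−f)δ)/sin δ ≈ 0.609, b = sin(fδ)/sin δ ≈ 0.809.
p = a·p₁ + b·p₂ ≈ (0.196, -0.975, 0.106); φ = arcsin(p_z) ≈ 6.10°, λ = atan2(p_y, p_x) ≈ -78.61°.

≈ (6°N, 79°W)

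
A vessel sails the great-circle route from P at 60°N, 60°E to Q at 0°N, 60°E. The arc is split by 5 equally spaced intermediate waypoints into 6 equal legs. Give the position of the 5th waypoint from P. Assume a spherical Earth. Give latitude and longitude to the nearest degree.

≈ 10°N, 60°E

Convert each endpoint to a unit vector on the sphere (x = cos φ cos λ, y = cos φ sin λ, z = sin φ).
The central angle between the endpoints is δ = arccos(p₁·p₂) ≈ 1.047 rad (60.0°).
Interpolate at f = 5/6 with slerp weights a = sin((1−f)δ)/sin δ ≈ 0.201, b = sin(fδ)/sin δ ≈ 0.885.
p = a·p₁ + b·p₂ ≈ (0.492, 0.853, 0.174); φ = arcsin(p_z) ≈ 10.00°, λ = atan2(p_y, p_x) ≈ 60.00°.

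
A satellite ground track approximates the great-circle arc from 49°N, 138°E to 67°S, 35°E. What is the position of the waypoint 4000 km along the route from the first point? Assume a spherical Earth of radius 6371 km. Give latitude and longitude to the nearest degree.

Write both endpoints as unit vectors p₁, p₂ with components (cos φ cos λ, cos φ sin λ, sin φ).
The central angle between the endpoints is δ = arccos(p₁·p₂) ≈ 2.422 rad (138.8°). The total great-circle distance is δ·R ≈ 2.422 × 6371 ≈ 15434 km, so the target fraction is f = 4000/15434 ≈ 0.259.
Interpolate at f ≈ 0.259 with slerp weights a = sin((1−f)δ)/sin δ ≈ 1.480, b = sin(fδ)/sin δ ≈ 0.892.
p = a·p₁ + b·p₂ ≈ (-0.436, 0.850, 0.296); φ = arcsin(p_z) ≈ 17.24°, λ = atan2(p_y, p_x) ≈ 117.18°.

≈ 17°N, 117°E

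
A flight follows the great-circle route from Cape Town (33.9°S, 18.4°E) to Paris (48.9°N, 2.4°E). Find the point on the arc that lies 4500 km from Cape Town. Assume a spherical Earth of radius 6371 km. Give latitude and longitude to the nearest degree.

≈ 6°N, 12°E

Convert each endpoint to a unit vector on the sphere (x = cos φ cos λ, y = cos φ sin λ, z = sin φ).
The central angle between the endpoints is δ = arccos(p₁·p₂) ≈ 1.466 rad (84.0°). The total great-circle distance is δ·R ≈ 1.466 × 6371 ≈ 9343 km, so the target fraction is f = 4500/9343 ≈ 0.482.
Interpolate at f ≈ 0.482 with slerp weights a = sin((1−f)δ)/sin δ ≈ 0.693, b = sin(fδ)/sin δ ≈ 0.653.
p = a·p₁ + b·p₂ ≈ (0.974, 0.199, 0.105); φ = arcsin(p_z) ≈ 6.05°, λ = atan2(p_y, p_x) ≈ 11.57°.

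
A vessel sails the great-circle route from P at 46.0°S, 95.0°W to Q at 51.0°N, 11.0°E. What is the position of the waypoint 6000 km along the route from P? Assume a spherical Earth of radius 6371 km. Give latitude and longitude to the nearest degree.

≈ 6°S, 53°W

Convert each endpoint to a unit vector on the sphere (x = cos φ cos λ, y = cos φ sin λ, z = sin φ).
The central angle between the endpoints is δ = arccos(p₁·p₂) ≈ 2.318 rad (132.8°). The total great-circle distance is δ·R ≈ 2.318 × 6371 ≈ 14767 km, so the target fraction is f = 6000/14767 ≈ 0.406.
Interpolate at f ≈ 0.406 with slerp weights a = sin((1−f)δ)/sin δ ≈ 1.337, b = sin(fδ)/sin δ ≈ 1.102.
p = a·p₁ + b·p₂ ≈ (0.600, -0.793, -0.105); φ = arcsin(p_z) ≈ -6.05°, λ = atan2(p_y, p_x) ≈ -52.90°.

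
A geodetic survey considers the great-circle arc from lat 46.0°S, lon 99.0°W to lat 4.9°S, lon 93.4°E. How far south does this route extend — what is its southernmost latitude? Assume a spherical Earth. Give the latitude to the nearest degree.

≈ 79°S

The great circle lies in the plane with unit normal n̂ = (p₁ × p₂)/|p₁ × p₂|.
Here n̂_z ≈ -0.188; the vertex latitude is φ_max = arccos|n̂_z| ≈ 79.1°.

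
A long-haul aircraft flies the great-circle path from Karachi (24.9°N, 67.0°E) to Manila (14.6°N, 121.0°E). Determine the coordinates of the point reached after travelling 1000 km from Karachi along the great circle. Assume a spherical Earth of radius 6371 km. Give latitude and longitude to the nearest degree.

Convert each endpoint to a unit vector on the sphere (x = cos φ cos λ, y = cos φ sin λ, z = sin φ).
The central angle between the endpoints is δ = arccos(p₁·p₂) ≈ 0.899 rad (51.5°). The total great-circle distance is δ·R ≈ 0.899 × 6371 ≈ 5730 km, so the target fraction is f = 1000/5730 ≈ 0.175.
Interpolate at f ≈ 0.175 with slerp weights a = sin((1−f)δ)/sin δ ≈ 0.864, b = sin(fδ)/sin δ ≈ 0.200.
p = a·p₁ + b·p₂ ≈ (0.207, 0.887, 0.414); φ = arcsin(p_z) ≈ 24.45°, λ = atan2(p_y, p_x) ≈ 76.89°.

≈ (24°N, 77°E)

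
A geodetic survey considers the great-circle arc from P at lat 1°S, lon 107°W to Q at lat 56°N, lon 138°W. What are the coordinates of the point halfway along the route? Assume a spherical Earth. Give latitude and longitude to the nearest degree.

≈ lat 28°N, lon 118°W

From cos δ = sin φ₁ sin φ₂ + cos φ₁ cos φ₂ cos Δλ, the central angle is δ ≈ 1.087 rad (62.3°).
Interpolate at f = 1/2 with slerp weights a = sin((1−f)δ)/sin δ ≈ 0.584, b = sin(fδ)/sin δ ≈ 0.584.
p = a·p₁ + b·p₂ ≈ (-0.414, -0.777, 0.474); φ = arcsin(p_z) ≈ 28.31°, λ = atan2(p_y, p_x) ≈ -118.02°.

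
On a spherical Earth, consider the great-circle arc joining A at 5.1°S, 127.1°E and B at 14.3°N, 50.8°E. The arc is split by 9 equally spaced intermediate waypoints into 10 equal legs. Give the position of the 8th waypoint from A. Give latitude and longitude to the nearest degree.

≈ 12°N, 67°E

Write both endpoints as unit vectors p₁, p₂ with components (cos φ cos λ, cos φ sin λ, sin φ).
The central angle between the endpoints is δ = arccos(p₁·p₂) ≈ 1.363 rad (78.1°).
Interpolate at f = 8/10 with slerp weights a = sin((1−f)δ)/sin δ ≈ 0.275, b = sin(fδ)/sin δ ≈ 0.906.
p = a·p₁ + b·p₂ ≈ (0.390, 0.899, 0.199); φ = arcsin(p_z) ≈ 11.50°, λ = atan2(p_y, p_x) ≈ 66.56°.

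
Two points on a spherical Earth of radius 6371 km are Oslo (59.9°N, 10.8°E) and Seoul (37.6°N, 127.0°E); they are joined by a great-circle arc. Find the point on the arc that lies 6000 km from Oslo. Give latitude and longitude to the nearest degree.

≈ (51°N, 115°E)

The haversine formula gives a central angle δ ≈ 1.211 rad (69.4°) between the endpoints. The total great-circle distance is δ·R ≈ 1.211 × 6371 ≈ 7713 km, so the target fraction is f = 6000/7713 ≈ 0.778.
Interpolate at f ≈ 0.778 with slerp weights a = sin((1−f)δ)/sin δ ≈ 0.284, b = sin(fδ)/sin δ ≈ 0.864.
p = a·p₁ + b·p₂ ≈ (-0.272, 0.573, 0.773); φ = arcsin(p_z) ≈ 50.60°, λ = atan2(p_y, p_x) ≈ 115.39°.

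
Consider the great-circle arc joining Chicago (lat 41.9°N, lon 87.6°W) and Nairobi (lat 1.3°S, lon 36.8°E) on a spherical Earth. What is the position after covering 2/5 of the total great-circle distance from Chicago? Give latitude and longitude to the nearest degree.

≈ lat 43°N, lon 23°W

From cos δ = sin φ₁ sin φ₂ + cos φ₁ cos φ₂ cos Δλ, the central angle is δ ≈ 2.021 rad (115.8°).
Interpolate at f = 2/5 with slerp weights a = sin((1−f)δ)/sin δ ≈ 1.041, b = sin(fδ)/sin δ ≈ 0.804.
p = a·p₁ + b·p₂ ≈ (0.676, -0.293, 0.677); φ = arcsin(p_z) ≈ 42.58°, λ = atan2(p_y, p_x) ≈ -23.41°.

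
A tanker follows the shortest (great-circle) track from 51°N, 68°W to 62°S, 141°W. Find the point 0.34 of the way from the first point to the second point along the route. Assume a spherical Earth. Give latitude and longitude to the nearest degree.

From cos δ = sin φ₁ sin φ₂ + cos φ₁ cos φ₂ cos Δλ, the central angle is δ ≈ 2.214 rad (126.9°).
Interpolate at f = 0.34 with slerp weights a = sin((1−f)δ)/sin δ ≈ 1.242, b = sin(fδ)/sin δ ≈ 0.854.
p = a·p₁ + b·p₂ ≈ (-0.019, -0.977, 0.211); φ = arcsin(p_z) ≈ 12.18°, λ = atan2(p_y, p_x) ≈ -91.11°.

≈ 12°N, 91°W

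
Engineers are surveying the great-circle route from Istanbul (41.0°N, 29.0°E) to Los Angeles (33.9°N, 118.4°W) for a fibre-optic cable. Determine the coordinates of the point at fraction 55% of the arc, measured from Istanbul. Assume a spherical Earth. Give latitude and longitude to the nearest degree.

≈ (68°N, 67°W)

The haversine formula gives a central angle δ ≈ 1.733 rad (99.3°) between the endpoints.
Interpolate at f = 0.55 with slerp weights a = sin((1−f)δ)/sin δ ≈ 0.713, b = sin(fδ)/sin δ ≈ 0.826.
p = a·p₁ + b·p₂ ≈ (0.144, -0.342, 0.928); φ = arcsin(p_z) ≈ 68.18°, λ = atan2(p_y, p_x) ≈ -67.16°.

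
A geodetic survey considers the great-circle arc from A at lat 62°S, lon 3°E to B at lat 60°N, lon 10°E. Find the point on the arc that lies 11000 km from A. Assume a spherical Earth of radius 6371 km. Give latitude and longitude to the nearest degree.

Write both endpoints as unit vectors p₁, p₂ with components (cos φ cos λ, cos φ sin λ, sin φ).
The central angle between the endpoints is δ = arccos(p₁·p₂) ≈ 2.131 rad (122.1°). The total great-circle distance is δ·R ≈ 2.131 × 6371 ≈ 13579 km, so the target fraction is f = 11000/13579 ≈ 0.810.
Interpolate at f ≈ 0.810 with slerp weights a = sin((1−f)δ)/sin δ ≈ 0.465, b = sin(fδ)/sin δ ≈ 1.166.
p = a·p₁ + b·p₂ ≈ (0.792, 0.113, 0.600); φ = arcsin(p_z) ≈ 36.84°, λ = atan2(p_y, p_x) ≈ 8.10°.

≈ lat 37°N, lon 8°E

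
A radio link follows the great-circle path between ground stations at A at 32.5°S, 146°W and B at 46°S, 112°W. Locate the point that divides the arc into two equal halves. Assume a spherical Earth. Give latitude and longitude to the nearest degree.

≈ 40°S, 131°W

From cos δ = sin φ₁ sin φ₂ + cos φ₁ cos φ₂ cos Δλ, the central angle is δ ≈ 0.511 rad (29.3°).
Interpolate at f = 1/2 with slerp weights a = sin((1−f)δ)/sin δ ≈ 0.517, b = sin(fδ)/sin δ ≈ 0.517.
p = a·p₁ + b·p₂ ≈ (-0.496, -0.577, -0.649); φ = arcsin(p_z) ≈ -40.50°, λ = atan2(p_y, p_x) ≈ -130.69°.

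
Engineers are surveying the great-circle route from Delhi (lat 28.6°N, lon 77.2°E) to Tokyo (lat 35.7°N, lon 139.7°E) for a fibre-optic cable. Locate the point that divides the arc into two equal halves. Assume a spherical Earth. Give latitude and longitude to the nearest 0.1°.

≈ lat 36.3°N, lon 107.1°E

From cos δ = sin φ₁ sin φ₂ + cos φ₁ cos φ₂ cos Δλ, the central angle is δ ≈ 0.917 rad (52.5°).
Interpolate at f = 1/2 with slerp weights a = sin((1−f)δ)/sin δ ≈ 0.558, b = sin(fδ)/sin δ ≈ 0.558.
p = a·p₁ + b·p₂ ≈ (-0.237, 0.770, 0.592); φ = arcsin(p_z) ≈ 36.31°, λ = atan2(p_y, p_x) ≈ 107.09°.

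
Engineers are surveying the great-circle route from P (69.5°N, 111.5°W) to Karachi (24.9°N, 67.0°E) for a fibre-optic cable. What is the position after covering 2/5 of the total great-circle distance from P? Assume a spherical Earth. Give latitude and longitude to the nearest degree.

≈ (76°N, 65°E)

Convert each endpoint to a unit vector on the sphere (x = cos φ cos λ, y = cos φ sin λ, z = sin φ).
The central angle between the endpoints is δ = arccos(p₁·p₂) ≈ 1.494 rad (85.6°).
Interpolate at f = 2/5 with slerp weights a = sin((1−f)δ)/sin δ ≈ 0.783, b = sin(fδ)/sin δ ≈ 0.564.
p = a·p₁ + b·p₂ ≈ (0.099, 0.216, 0.971); φ = arcsin(p_z) ≈ 76.25°, λ = atan2(p_y, p_x) ≈ 65.27°.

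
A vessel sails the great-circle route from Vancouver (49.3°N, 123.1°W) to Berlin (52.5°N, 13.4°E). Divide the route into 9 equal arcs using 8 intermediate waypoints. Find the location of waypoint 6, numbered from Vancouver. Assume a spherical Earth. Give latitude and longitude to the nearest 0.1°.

Convert each endpoint to a unit vector on the sphere (x = cos φ cos λ, y = cos φ sin λ, z = sin φ).
The central angle between the endpoints is δ = arccos(p₁·p₂) ≈ 1.252 rad (71.7°).
Interpolate at f = 6/9 with slerp weights a = sin((1−f)δ)/sin δ ≈ 0.427, b = sin(fδ)/sin δ ≈ 0.780.
p = a·p₁ + b·p₂ ≈ (0.310, -0.123, 0.943); φ = arcsin(p_z) ≈ 70.51°, λ = atan2(p_y, p_x) ≈ -21.64°.

≈ 70.5°N, 21.6°W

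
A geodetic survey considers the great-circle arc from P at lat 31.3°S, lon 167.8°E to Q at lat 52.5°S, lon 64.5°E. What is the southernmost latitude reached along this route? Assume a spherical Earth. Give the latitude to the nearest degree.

≈ 58°S

The great circle lies in the plane with unit normal n̂ = (p₁ × p₂)/|p₁ × p₂|.
Here n̂_z ≈ -0.529; the vertex latitude is φ_max = arccos|n̂_z| ≈ 58.0°.
Check via Clairaut: cos φ_max = |cos φ₁| · sin C = cos(31.3°)·sin(141.7°) ≈ 0.529, again giving ≈ 58.0°.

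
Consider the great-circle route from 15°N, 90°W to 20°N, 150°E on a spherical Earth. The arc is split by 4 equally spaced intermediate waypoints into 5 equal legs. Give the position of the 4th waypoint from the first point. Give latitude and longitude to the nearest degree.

Write both endpoints as unit vectors p₁, p₂ with components (cos φ cos λ, cos φ sin λ, sin φ).
The central angle between the endpoints is δ = arccos(p₁·p₂) ≈ 1.945 rad (111.4°).
Interpolate at f = 4/5 with slerp weights a = sin((1−f)δ)/sin δ ≈ 0.407, b = sin(fδ)/sin δ ≈ 1.074.
p = a·p₁ + b·p₂ ≈ (-0.874, 0.111, 0.473); φ = arcsin(p_z) ≈ 28.22°, λ = atan2(p_y, p_x) ≈ 172.75°.

≈ 28°N, 173°E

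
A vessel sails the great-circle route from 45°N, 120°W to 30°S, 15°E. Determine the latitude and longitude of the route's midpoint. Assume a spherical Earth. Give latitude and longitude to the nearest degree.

Write both endpoints as unit vectors p₁, p₂ with components (cos φ cos λ, cos φ sin λ, sin φ).
The central angle between the endpoints is δ = arccos(p₁·p₂) ≈ 2.476 rad (141.9°).
Interpolate at f = 1/2 with slerp weights a = sin((1−f)δ)/sin δ ≈ 1.531, b = sin(fδ)/sin δ ≈ 1.531.
p = a·p₁ + b·p₂ ≈ (0.739, -0.594, 0.317); φ = arcsin(p_z) ≈ 18.48°, λ = atan2(p_y, p_x) ≈ -38.79°.

≈ 18°N, 39°W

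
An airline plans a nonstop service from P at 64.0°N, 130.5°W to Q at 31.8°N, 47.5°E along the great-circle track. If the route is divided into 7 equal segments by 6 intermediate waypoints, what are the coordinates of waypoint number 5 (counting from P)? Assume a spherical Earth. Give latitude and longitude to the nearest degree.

Write both endpoints as unit vectors p₁, p₂ with components (cos φ cos λ, cos φ sin λ, sin φ).
The central angle between the endpoints is δ = arccos(p₁·p₂) ≈ 1.469 rad (84.2°).
Interpolate at f = 5/7 with slerp weights a = sin((1−f)δ)/sin δ ≈ 0.410, b = sin(fδ)/sin δ ≈ 0.872.
p = a·p₁ + b·p₂ ≈ (0.384, 0.410, 0.828); φ = arcsin(p_z) ≈ 55.85°, λ = atan2(p_y, p_x) ≈ 46.86°.

≈ 56°N, 47°E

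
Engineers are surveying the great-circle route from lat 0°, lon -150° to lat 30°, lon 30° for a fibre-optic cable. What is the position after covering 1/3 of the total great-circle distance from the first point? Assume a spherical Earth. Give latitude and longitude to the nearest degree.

From cos δ = sin φ₁ sin φ₂ + cos φ₁ cos φ₂ cos Δλ, the central angle is δ ≈ 2.618 rad (150.0°).
Interpolate at f = 1/3 with slerp weights a = sin((1−f)δ)/sin δ ≈ 1.970, b = sin(fδ)/sin δ ≈ 1.532.
p = a·p₁ + b·p₂ ≈ (-0.557, -0.321, 0.766); φ = arcsin(p_z) ≈ 50.00°, λ = atan2(p_y, p_x) ≈ -150.00°.

≈ lat 50°, lon -150°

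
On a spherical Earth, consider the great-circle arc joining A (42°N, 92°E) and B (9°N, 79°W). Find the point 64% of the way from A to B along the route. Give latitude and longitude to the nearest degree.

≈ (54°N, 68°W)

From cos δ = sin φ₁ sin φ₂ + cos φ₁ cos φ₂ cos Δλ, the central angle is δ ≈ 2.240 rad (128.3°).
Interpolate at f = 0.64 with slerp weights a = sin((1−f)δ)/sin δ ≈ 0.920, b = sin(fδ)/sin δ ≈ 1.263.
p = a·p₁ + b·p₂ ≈ (0.214, -0.541, 0.813); φ = arcsin(p_z) ≈ 54.42°, λ = atan2(p_y, p_x) ≈ -68.41°.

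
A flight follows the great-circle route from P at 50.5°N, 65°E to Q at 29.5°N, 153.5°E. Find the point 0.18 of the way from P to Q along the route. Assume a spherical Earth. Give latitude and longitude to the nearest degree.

The haversine formula gives a central angle δ ≈ 1.165 rad (66.8°) between the endpoints.
Interpolate at f = 0.18 with slerp weights a = sin((1−f)δ)/sin δ ≈ 0.889, b = sin(fδ)/sin δ ≈ 0.227.
p = a·p₁ + b·p₂ ≈ (0.062, 0.600, 0.797); φ = arcsin(p_z) ≈ 52.88°, λ = atan2(p_y, p_x) ≈ 84.07°.

≈ 53°N, 84°E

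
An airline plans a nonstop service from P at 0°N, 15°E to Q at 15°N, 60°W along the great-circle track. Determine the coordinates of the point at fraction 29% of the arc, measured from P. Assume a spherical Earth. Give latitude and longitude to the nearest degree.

≈ 6°N, 6°W

From cos δ = sin φ₁ sin φ₂ + cos φ₁ cos φ₂ cos Δλ, the central angle is δ ≈ 1.318 rad (75.5°).
Interpolate at f = 0.29 with slerp weights a = sin((1−f)δ)/sin δ ≈ 0.832, b = sin(fδ)/sin δ ≈ 0.385.
p = a·p₁ + b·p₂ ≈ (0.989, -0.107, 0.100); φ = arcsin(p_z) ≈ 5.72°, λ = atan2(p_y, p_x) ≈ -6.18°.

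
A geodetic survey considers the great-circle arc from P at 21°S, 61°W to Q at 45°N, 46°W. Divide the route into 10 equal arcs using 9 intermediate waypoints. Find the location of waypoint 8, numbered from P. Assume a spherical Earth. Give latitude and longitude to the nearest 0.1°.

Write both endpoints as unit vectors p₁, p₂ with components (cos φ cos λ, cos φ sin λ, sin φ).
The central angle between the endpoints is δ = arccos(p₁·p₂) ≈ 1.176 rad (67.4°).
Interpolate at f = 8/10 with slerp weights a = sin((1−f)δ)/sin δ ≈ 0.253, b = sin(fδ)/sin δ ≈ 0.875.
p = a·p₁ + b·p₂ ≈ (0.544, -0.651, 0.529); φ = arcsin(p_z) ≈ 31.91°, λ = atan2(p_y, p_x) ≈ -50.12°.

≈ 31.9°N, 50.1°W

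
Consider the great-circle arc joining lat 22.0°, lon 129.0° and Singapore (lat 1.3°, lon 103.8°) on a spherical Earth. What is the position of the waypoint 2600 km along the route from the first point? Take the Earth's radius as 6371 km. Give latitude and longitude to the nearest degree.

≈ lat 7°, lon 110°

Write both endpoints as unit vectors p₁, p₂ with components (cos φ cos λ, cos φ sin λ, sin φ).
The central angle between the endpoints is δ = arccos(p₁·p₂) ≈ 0.560 rad (32.1°). The total great-circle distance is δ·R ≈ 0.560 × 6371 ≈ 3568 km, so the target fraction is f = 2600/3568 ≈ 0.729.
Interpolate at f ≈ 0.729 with slerp weights a = sin((1−f)δ)/sin δ ≈ 0.285, b = sin(fδ)/sin δ ≈ 0.747.
p = a·p₁ + b·p₂ ≈ (-0.344, 0.931, 0.124); φ = arcsin(p_z) ≈ 7.11°, λ = atan2(p_y, p_x) ≈ 110.31°.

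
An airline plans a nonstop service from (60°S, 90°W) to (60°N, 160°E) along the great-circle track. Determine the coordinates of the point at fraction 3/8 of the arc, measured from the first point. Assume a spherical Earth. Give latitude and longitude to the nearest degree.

≈ (17°S, 137°W)

Write both endpoints as unit vectors p₁, p₂ with components (cos φ cos λ, cos φ sin λ, sin φ).
The central angle between the endpoints is δ = arccos(p₁·p₂) ≈ 2.560 rad (146.7°).
Interpolate at f = 3/8 with slerp weights a = sin((1−f)δ)/sin δ ≈ 1.819, b = sin(fδ)/sin δ ≈ 1.491.
p = a·p₁ + b·p₂ ≈ (-0.700, -0.655, -0.284); φ = arcsin(p_z) ≈ -16.52°, λ = atan2(p_y, p_x) ≈ -136.94°.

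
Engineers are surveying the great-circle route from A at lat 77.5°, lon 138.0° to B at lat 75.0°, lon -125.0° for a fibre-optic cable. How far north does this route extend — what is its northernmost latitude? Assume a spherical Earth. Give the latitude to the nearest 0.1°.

The great circle lies in the plane with unit normal n̂ = (p₁ × p₂)/|p₁ × p₂|.
Here n̂_z ≈ +0.158; the vertex latitude is φ_max = arccos|n̂_z| ≈ 80.9°.

≈ 80.9°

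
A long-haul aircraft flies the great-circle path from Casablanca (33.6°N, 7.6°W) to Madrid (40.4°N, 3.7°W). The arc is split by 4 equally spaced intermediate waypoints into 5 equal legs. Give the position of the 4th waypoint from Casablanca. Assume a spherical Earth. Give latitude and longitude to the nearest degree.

Write both endpoints as unit vectors p₁, p₂ with components (cos φ cos λ, cos φ sin λ, sin φ).
The central angle between the endpoints is δ = arccos(p₁·p₂) ≈ 0.131 rad (7.5°).
Interpolate at f = 4/5 with slerp weights a = sin((1−f)δ)/sin δ ≈ 0.201, b = sin(fδ)/sin δ ≈ 0.801.
p = a·p₁ + b·p₂ ≈ (0.774, -0.061, 0.630); φ = arcsin(p_z) ≈ 39.05°, λ = atan2(p_y, p_x) ≈ -4.54°.

≈ (39°N, 5°W)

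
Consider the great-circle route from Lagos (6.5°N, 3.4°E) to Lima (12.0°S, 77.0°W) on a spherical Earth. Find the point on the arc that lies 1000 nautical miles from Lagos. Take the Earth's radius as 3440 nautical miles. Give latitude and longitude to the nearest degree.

≈ 3°N, 13°W

Convert each endpoint to a unit vector on the sphere (x = cos φ cos λ, y = cos φ sin λ, z = sin φ).
The central angle between the endpoints is δ = arccos(p₁·p₂) ≈ 1.432 rad (82.0°). The total great-circle distance is δ·R ≈ 1.432 × 3440 ≈ 4925 nmi, so the target fraction is f = 1000/4925 ≈ 0.203.
Interpolate at f ≈ 0.203 with slerp weights a = sin((1−f)δ)/sin δ ≈ 0.918, b = sin(fδ)/sin δ ≈ 0.289.
p = a·p₁ + b·p₂ ≈ (0.974, -0.222, 0.044); φ = arcsin(p_z) ≈ 2.51°, λ = atan2(p_y, p_x) ≈ -12.82°.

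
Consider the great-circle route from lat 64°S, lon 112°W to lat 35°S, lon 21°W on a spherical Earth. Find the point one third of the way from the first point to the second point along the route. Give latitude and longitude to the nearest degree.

≈ lat 63°S, lon 67°W

The haversine formula gives a central angle δ ≈ 1.036 rad (59.4°) between the endpoints.
Interpolate at f = 1/3 with slerp weights a = sin((1−f)δ)/sin δ ≈ 0.741, b = sin(fδ)/sin δ ≈ 0.394.
p = a·p₁ + b·p₂ ≈ (0.179, -0.416, -0.891); φ = arcsin(p_z) ≈ -63.03°, λ = atan2(p_y, p_x) ≈ -66.71°.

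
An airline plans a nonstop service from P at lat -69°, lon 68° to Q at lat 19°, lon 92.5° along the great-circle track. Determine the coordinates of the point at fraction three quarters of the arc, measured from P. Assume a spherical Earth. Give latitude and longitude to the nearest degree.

≈ lat -3°, lon 89°

The haversine formula gives a central angle δ ≈ 1.566 rad (89.7°) between the endpoints.
Interpolate at f = 3/4 with slerp weights a = sin((1−f)δ)/sin δ ≈ 0.382, b = sin(fδ)/sin δ ≈ 0.923.
p = a·p₁ + b·p₂ ≈ (0.013, 0.998, -0.056); φ = arcsin(p_z) ≈ -3.21°, λ = atan2(p_y, p_x) ≈ 89.24°.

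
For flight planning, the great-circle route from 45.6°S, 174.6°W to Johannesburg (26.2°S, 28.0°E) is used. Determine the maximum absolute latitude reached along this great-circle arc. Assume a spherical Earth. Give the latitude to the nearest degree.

≈ 76°S

The great circle lies in the plane with unit normal n̂ = (p₁ × p₂)/|p₁ × p₂|.
Here n̂_z ≈ -0.250; the vertex latitude is φ_max = arccos|n̂_z| ≈ 75.5°.
Check via Clairaut: cos φ_max = |cos φ₁| · sin C = cos(45.6°)·sin(159.1°) ≈ 0.250, again giving ≈ 75.5°.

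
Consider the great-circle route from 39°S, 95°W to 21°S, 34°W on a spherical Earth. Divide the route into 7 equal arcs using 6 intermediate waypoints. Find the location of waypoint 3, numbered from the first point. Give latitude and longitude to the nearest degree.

Write both endpoints as unit vectors p₁, p₂ with components (cos φ cos λ, cos φ sin λ, sin φ).
The central angle between the endpoints is δ = arccos(p₁·p₂) ≈ 0.955 rad (54.7°).
Interpolate at f = 3/7 with slerp weights a = sin((1−f)δ)/sin δ ≈ 0.636, b = sin(fδ)/sin δ ≈ 0.488.
p = a·p₁ + b·p₂ ≈ (0.334, -0.747, -0.575); φ = arcsin(p_z) ≈ -35.09°, λ = atan2(p_y, p_x) ≈ -65.89°.

≈ 35°S, 66°W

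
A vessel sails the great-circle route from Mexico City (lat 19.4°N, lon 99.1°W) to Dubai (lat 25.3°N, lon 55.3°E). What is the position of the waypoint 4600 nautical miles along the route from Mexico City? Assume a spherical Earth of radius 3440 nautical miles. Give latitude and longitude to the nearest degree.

The haversine formula gives a central angle δ ≈ 2.249 rad (128.8°) between the endpoints. The total great-circle distance is δ·R ≈ 2.249 × 3440 ≈ 7735 nmi, so the target fraction is f = 4600/7735 ≈ 0.595.
Interpolate at f ≈ 0.595 with slerp weights a = sin((1−f)δ)/sin δ ≈ 1.015, b = sin(fδ)/sin δ ≈ 1.249.
p = a·p₁ + b·p₂ ≈ (0.491, -0.017, 0.871); φ = arcsin(p_z) ≈ 60.55°, λ = atan2(p_y, p_x) ≈ -1.95°.

≈ lat 61°N, lon 2°W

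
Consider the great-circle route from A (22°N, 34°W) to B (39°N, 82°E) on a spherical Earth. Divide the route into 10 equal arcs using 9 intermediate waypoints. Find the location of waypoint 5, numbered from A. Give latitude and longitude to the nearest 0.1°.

Convert each endpoint to a unit vector on the sphere (x = cos φ cos λ, y = cos φ sin λ, z = sin φ).
The central angle between the endpoints is δ = arccos(p₁·p₂) ≈ 1.651 rad (94.6°).
Interpolate at f = 5/10 with slerp weights a = sin((1−f)δ)/sin δ ≈ 0.737, b = sin(fδ)/sin δ ≈ 0.737.
p = a·p₁ + b·p₂ ≈ (0.646, 0.185, 0.740); φ = arcsin(p_z) ≈ 47.74°, λ = atan2(p_y, p_x) ≈ 15.98°.

≈ (47.7°N, 16.0°E)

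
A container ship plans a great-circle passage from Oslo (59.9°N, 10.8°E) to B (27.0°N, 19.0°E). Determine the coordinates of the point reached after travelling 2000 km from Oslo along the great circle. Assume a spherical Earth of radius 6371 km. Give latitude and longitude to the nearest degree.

Write both endpoints as unit vectors p₁, p₂ with components (cos φ cos λ, cos φ sin λ, sin φ).
The central angle between the endpoints is δ = arccos(p₁·p₂) ≈ 0.583 rad (33.4°). The total great-circle distance is δ·R ≈ 0.583 × 6371 ≈ 3712 km, so the target fraction is f = 2000/3712 ≈ 0.539.
Interpolate at f ≈ 0.539 with slerp weights a = sin((1−f)δ)/sin δ ≈ 0.482, b = sin(fδ)/sin δ ≈ 0.561.
p = a·p₁ + b·p₂ ≈ (0.711, 0.208, 0.672); φ = arcsin(p_z) ≈ 42.24°, λ = atan2(p_y, p_x) ≈ 16.33°.

≈ (42°N, 16°E)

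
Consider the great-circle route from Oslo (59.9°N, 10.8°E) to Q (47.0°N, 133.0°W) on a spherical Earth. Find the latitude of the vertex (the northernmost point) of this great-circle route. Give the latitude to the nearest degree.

≈ 78°N

The great circle lies in the plane with unit normal n̂ = (p₁ × p₂)/|p₁ × p₂|.
Here n̂_z ≈ -0.216; the vertex latitude is φ_max = arccos|n̂_z| ≈ 77.5°.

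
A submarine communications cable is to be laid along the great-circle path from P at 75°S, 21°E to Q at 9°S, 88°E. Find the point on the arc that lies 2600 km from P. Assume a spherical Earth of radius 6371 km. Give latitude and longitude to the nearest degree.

The haversine formula gives a central angle δ ≈ 1.317 rad (75.5°) between the endpoints. The total great-circle distance is δ·R ≈ 1.317 × 6371 ≈ 8391 km, so the target fraction is f = 2600/8391 ≈ 0.310.
Interpolate at f ≈ 0.310 with slerp weights a = sin((1−f)δ)/sin δ ≈ 0.815, b = sin(fδ)/sin δ ≈ 0.410.
p = a·p₁ + b·p₂ ≈ (0.211, 0.480, -0.851); φ = arcsin(p_z) ≈ -58.36°, λ = atan2(p_y, p_x) ≈ 66.28°.

≈ 58°S, 66°E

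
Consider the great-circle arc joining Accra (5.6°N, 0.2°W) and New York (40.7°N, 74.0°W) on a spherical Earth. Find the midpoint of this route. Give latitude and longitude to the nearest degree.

≈ 28°N, 31°W

Write both endpoints as unit vectors p₁, p₂ with components (cos φ cos λ, cos φ sin λ, sin φ).
The central angle between the endpoints is δ = arccos(p₁·p₂) ≈ 1.293 rad (74.1°).
Interpolate at f = 1/2 with slerp weights a = sin((1−f)δ)/sin δ ≈ 0.626, b = sin(fδ)/sin δ ≈ 0.626.
p = a·p₁ + b·p₂ ≈ (0.754, -0.459, 0.470); φ = arcsin(p_z) ≈ 28.01°, λ = atan2(p_y, p_x) ≈ -31.30°.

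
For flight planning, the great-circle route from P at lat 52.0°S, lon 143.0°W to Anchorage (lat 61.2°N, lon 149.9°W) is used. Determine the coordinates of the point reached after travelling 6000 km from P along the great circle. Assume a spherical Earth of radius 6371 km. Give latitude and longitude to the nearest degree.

Convert each endpoint to a unit vector on the sphere (x = cos φ cos λ, y = cos φ sin λ, z = sin φ).
The central angle between the endpoints is δ = arccos(p₁·p₂) ≈ 1.978 rad (113.3°). The total great-circle distance is δ·R ≈ 1.978 × 6371 ≈ 12602 km, so the target fraction is f = 6000/12602 ≈ 0.476.
Interpolate at f ≈ 0.476 with slerp weights a = sin((1−f)δ)/sin δ ≈ 0.937, b = sin(fδ)/sin δ ≈ 0.881.
p = a·p₁ + b·p₂ ≈ (-0.828, -0.560, 0.033); φ = arcsin(p_z) ≈ 1.90°, λ = atan2(p_y, p_x) ≈ -145.92°.

≈ lat 2°N, lon 146°W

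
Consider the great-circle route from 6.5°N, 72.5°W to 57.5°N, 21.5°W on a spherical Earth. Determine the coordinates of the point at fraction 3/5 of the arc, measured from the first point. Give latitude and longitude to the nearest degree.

Write both endpoints as unit vectors p₁, p₂ with components (cos φ cos λ, cos φ sin λ, sin φ).
The central angle between the endpoints is δ = arccos(p₁·p₂) ≈ 1.125 rad (64.4°).
Interpolate at f = 3/5 with slerp weights a = sin((1−f)δ)/sin δ ≈ 0.482, b = sin(fδ)/sin δ ≈ 0.693.
p = a·p₁ + b·p₂ ≈ (0.490, -0.593, 0.639); φ = arcsin(p_z) ≈ 39.69°, λ = atan2(p_y, p_x) ≈ -50.43°.

≈ 40°N, 50°W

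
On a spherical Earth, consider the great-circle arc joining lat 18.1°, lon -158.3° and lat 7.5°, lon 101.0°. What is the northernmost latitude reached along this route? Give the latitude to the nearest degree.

≈ 21°

The great circle lies in the plane with unit normal n̂ = (p₁ × p₂)/|p₁ × p₂|.
Here n̂_z ≈ -0.934; the vertex latitude is φ_max = arccos|n̂_z| ≈ 20.9°.
Check via Clairaut: cos φ_max = |cos φ₁| · sin C = cos(18.1°)·sin(79.5°) ≈ 0.934, again giving ≈ 20.9°.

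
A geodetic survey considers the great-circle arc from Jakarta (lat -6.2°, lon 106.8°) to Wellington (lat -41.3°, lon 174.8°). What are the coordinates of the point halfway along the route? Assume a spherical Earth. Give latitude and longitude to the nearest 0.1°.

Write both endpoints as unit vectors p₁, p₂ with components (cos φ cos λ, cos φ sin λ, sin φ).
The central angle between the endpoints is δ = arccos(p₁·p₂) ≈ 1.212 rad (69.4°).
Interpolate at f = 1/2 with slerp weights a = sin((1−f)δ)/sin δ ≈ 0.608, b = sin(fδ)/sin δ ≈ 0.608.
p = a·p₁ + b·p₂ ≈ (-0.630, 0.620, -0.467); φ = arcsin(p_z) ≈ -27.85°, λ = atan2(p_y, p_x) ≈ 135.44°.

≈ lat -27.9°, lon 135.4°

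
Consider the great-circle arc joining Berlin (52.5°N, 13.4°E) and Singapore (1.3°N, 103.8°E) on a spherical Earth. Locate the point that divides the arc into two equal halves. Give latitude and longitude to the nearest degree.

From cos δ = sin φ₁ sin φ₂ + cos φ₁ cos φ₂ cos Δλ, the central angle is δ ≈ 1.557 rad (89.2°).
Interpolate at f = 1/2 with slerp weights a = sin((1−f)δ)/sin δ ≈ 0.702, b = sin(fδ)/sin δ ≈ 0.702.
p = a·p₁ + b·p₂ ≈ (0.248, 0.781, 0.573); φ = arcsin(p_z) ≈ 34.97°, λ = atan2(p_y, p_x) ≈ 72.35°.

≈ 35°N, 72°E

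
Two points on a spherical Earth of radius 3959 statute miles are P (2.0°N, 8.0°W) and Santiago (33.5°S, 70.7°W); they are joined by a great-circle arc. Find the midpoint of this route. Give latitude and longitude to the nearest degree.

Convert each endpoint to a unit vector on the sphere (x = cos φ cos λ, y = cos φ sin λ, z = sin φ).
The central angle between the endpoints is δ = arccos(p₁·p₂) ≈ 1.199 rad (68.7°).
Interpolate at f = 1/2 with slerp weights a = sin((1−f)δ)/sin δ ≈ 0.606, b = sin(fδ)/sin δ ≈ 0.606.
p = a·p₁ + b·p₂ ≈ (0.766, -0.561, -0.313); φ = arcsin(p_z) ≈ -18.25°, λ = atan2(p_y, p_x) ≈ -36.20°.

≈ (18°S, 36°W)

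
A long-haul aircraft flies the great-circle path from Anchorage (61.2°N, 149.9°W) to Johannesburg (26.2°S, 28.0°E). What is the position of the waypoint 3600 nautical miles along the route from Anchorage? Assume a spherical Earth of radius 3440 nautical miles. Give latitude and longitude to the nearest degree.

≈ 59°N, 25°E

Write both endpoints as unit vectors p₁, p₂ with components (cos φ cos λ, cos φ sin λ, sin φ).
The central angle between the endpoints is δ = arccos(p₁·p₂) ≈ 2.530 rad (145.0°). The total great-circle distance is δ·R ≈ 2.530 × 3440 ≈ 8704 nmi, so the target fraction is f = 3600/8704 ≈ 0.414.
Interpolate at f ≈ 0.414 with slerp weights a = sin((1−f)δ)/sin δ ≈ 1.736, b = sin(fδ)/sin δ ≈ 1.508.
p = a·p₁ + b·p₂ ≈ (0.471, 0.216, 0.855); φ = arcsin(p_z) ≈ 58.76°, λ = atan2(p_y, p_x) ≈ 24.61°.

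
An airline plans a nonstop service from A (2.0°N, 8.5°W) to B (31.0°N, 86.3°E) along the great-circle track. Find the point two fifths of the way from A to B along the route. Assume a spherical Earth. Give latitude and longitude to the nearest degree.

Write both endpoints as unit vectors p₁, p₂ with components (cos φ cos λ, cos φ sin λ, sin φ).
The central angle between the endpoints is δ = arccos(p₁·p₂) ≈ 1.625 rad (93.1°).
Interpolate at f = 2/5 with slerp weights a = sin((1−f)δ)/sin δ ≈ 0.829, b = sin(fδ)/sin δ ≈ 0.606.
p = a·p₁ + b·p₂ ≈ (0.853, 0.396, 0.341); φ = arcsin(p_z) ≈ 19.94°, λ = atan2(p_y, p_x) ≈ 24.90°.

≈ (20°N, 25°E)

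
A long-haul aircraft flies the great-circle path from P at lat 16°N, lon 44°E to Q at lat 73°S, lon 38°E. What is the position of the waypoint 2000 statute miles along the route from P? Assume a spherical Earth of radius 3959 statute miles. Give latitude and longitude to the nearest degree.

≈ lat 13°S, lon 43°E

The haversine formula gives a central angle δ ≈ 1.555 rad (89.1°) between the endpoints. The total great-circle distance is δ·R ≈ 1.555 × 3959 ≈ 6156 mi, so the target fraction is f = 2000/6156 ≈ 0.325.
Interpolate at f ≈ 0.325 with slerp weights a = sin((1−f)δ)/sin δ ≈ 0.867, b = sin(fδ)/sin δ ≈ 0.484.
p = a·p₁ + b·p₂ ≈ (0.711, 0.666, -0.224); φ = arcsin(p_z) ≈ -12.93°, λ = atan2(p_y, p_x) ≈ 43.13°.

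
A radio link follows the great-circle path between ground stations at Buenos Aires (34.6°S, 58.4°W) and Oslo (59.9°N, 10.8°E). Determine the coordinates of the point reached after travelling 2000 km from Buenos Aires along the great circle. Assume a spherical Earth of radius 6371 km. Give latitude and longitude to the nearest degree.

Write both endpoints as unit vectors p₁, p₂ with components (cos φ cos λ, cos φ sin λ, sin φ).
The central angle between the endpoints is δ = arccos(p₁·p₂) ≈ 1.923 rad (110.2°). The total great-circle distance is δ·R ≈ 1.923 × 6371 ≈ 12249 km, so the target fraction is f = 2000/12249 ≈ 0.163.
Interpolate at f ≈ 0.163 with slerp weights a = sin((1−f)δ)/sin δ ≈ 1.065, b = sin(fδ)/sin δ ≈ 0.329.
p = a·p₁ + b·p₂ ≈ (0.621, -0.715, -0.320); φ = arcsin(p_z) ≈ -18.66°, λ = atan2(p_y, p_x) ≈ -49.03°.

≈ 19°S, 49°W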